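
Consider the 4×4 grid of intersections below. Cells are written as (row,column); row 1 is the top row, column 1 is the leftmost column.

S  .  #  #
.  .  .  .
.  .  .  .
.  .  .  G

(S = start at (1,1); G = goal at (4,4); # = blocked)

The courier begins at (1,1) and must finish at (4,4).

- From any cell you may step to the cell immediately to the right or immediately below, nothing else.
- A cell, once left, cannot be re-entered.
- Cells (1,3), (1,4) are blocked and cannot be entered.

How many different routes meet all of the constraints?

16

A right/down-only route from (1,1) to (4,4) makes exactly 3 down-moves and 3 right-moves in some order.
With no other constraints that would be C(6,3) = 20 routes.
Subtract routes through each blocked cell (inclusion–exclusion for overlaps): − through (1,3): 4 − through (1,4): 1 + through (1,3)&(1,4): 1 → 16.
That gives 16 routes.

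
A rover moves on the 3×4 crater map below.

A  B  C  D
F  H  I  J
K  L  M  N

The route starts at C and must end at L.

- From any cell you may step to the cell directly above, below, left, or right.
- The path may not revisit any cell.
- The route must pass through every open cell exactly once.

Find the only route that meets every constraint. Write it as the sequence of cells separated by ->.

C -> D -> J -> N -> M -> I -> H -> B -> A -> F -> K -> L

Need to visit all 12 open cells exactly once, starting at C and ending at L.
Cell N has only two open neighbours (J and M), so the path must pass straight through it: one of those is the cell it's entered from and the other is where it exits.
Route from C: right to D, 2× down (reaching N), left to M, up to I, left to H, up to B, left to A, 2× down (reaching K), right to L — 11 moves in all.
Check: all 12 open cells covered.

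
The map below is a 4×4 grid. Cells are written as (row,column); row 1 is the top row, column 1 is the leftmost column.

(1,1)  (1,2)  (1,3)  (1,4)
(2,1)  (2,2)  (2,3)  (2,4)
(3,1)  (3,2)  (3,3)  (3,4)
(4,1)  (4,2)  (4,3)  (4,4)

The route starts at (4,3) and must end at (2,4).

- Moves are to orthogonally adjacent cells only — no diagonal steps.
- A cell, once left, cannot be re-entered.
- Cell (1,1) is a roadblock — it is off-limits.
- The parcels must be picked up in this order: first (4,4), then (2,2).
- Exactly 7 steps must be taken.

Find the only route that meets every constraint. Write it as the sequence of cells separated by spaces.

(4,3) (4,4) (3,4) (3,3) (3,2) (2,2) (2,3) (2,4)

The waypoints must appear in the order (4,4), (2,2), with no cell reused.
Route from (4,3): right 1 to (4,4), up 1 to (3,4), left 2 to (3,2), up 1 to (2,2), right 2 to (2,4) — 7 moves in all.
Check: order respected ((4,4) at step 1, (2,2) at step 5); 7 moves as required.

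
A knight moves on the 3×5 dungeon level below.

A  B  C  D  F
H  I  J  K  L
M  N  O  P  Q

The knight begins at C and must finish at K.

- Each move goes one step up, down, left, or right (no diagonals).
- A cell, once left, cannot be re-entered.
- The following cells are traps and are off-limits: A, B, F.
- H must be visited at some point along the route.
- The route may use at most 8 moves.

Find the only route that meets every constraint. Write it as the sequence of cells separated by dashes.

The 8-move cap with required stops at H leaves no slack for detours.
Route from C: down to J, 2× left (reaching H), down to M, 3× right (reaching P), up to K — 8 moves in all.
Check: all required cells visited; 8 ≤ 8 moves.

C - J - I - H - M - N - O - P - K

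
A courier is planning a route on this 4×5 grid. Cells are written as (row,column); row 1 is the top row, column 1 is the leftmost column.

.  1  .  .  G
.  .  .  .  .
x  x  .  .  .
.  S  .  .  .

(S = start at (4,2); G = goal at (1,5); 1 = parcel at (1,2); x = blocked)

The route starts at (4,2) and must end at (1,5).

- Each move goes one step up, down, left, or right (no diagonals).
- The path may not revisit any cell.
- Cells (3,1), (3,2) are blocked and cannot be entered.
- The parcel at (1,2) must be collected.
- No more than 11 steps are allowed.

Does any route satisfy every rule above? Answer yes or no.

yes

One route that works: (4,2) → (4,3) → (3,3) → (2,3) → (2,2) → (1,2) → (1,3) → (1,4) → (1,5).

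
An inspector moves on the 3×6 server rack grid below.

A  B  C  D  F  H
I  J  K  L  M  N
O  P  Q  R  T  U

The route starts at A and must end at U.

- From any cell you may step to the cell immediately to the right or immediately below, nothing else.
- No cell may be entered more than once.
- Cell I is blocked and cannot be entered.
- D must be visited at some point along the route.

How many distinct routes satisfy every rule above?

6

A right/down-only route from A to U makes exactly 2 down-moves and 5 right-moves in some order.
With no other constraints that would be C(7,2) = 21 routes.
Split at D and multiply the segment counts (each segment already excludes blocked cells): A→D: 1; D→U: 6; product = 6.
That gives 6 routes.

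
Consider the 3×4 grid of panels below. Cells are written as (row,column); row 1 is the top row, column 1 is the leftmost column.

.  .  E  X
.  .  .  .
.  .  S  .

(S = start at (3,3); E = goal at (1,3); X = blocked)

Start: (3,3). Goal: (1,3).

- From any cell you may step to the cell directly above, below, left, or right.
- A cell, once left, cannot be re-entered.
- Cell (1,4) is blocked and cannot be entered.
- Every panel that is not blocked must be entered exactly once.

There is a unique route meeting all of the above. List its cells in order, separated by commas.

Need to visit all 11 open cells exactly once, starting at (3,3) and ending at (1,3).
Cell (3,1) has only two open neighbours ((2,1) and (3,2)), so the path must pass straight through it: one of those is the cell it's entered from and the other is where it exits.
Route from (3,3): right 1 to (3,4), up 1 to (2,4), left 2 to (2,2), down 1 to (3,2), left 1 to (3,1), up 2 to (1,1), right 2 to (1,3) — 10 moves in all.
Check: all 11 open cells covered.

(3,3), (3,4), (2,4), (2,3), (2,2), (3,2), (3,1), (2,1), (1,1), (1,2), (1,3)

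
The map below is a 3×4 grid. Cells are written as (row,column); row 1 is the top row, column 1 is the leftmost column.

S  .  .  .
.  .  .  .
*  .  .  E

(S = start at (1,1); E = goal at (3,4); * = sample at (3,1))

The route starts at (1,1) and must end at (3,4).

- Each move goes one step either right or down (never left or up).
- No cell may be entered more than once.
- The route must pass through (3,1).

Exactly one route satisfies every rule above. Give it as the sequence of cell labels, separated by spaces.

(1,1) (2,1) (3,1) (3,2) (3,3) (3,4)

Moves only go right or down, so the column and row indices never decrease.
Route from (1,1): down 2 to (3,1), right 3 to (3,4) — 5 moves in all.
Check: all required cells visited.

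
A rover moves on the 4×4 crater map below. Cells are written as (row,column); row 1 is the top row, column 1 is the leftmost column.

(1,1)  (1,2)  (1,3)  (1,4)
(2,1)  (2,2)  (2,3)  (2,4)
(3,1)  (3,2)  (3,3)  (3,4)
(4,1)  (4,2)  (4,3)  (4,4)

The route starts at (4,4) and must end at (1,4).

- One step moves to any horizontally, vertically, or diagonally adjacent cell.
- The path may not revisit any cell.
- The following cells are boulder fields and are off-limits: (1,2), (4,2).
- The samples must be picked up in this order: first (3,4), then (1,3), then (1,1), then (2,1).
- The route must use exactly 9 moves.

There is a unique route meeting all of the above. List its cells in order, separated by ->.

(4,4) -> (3,4) -> (2,4) -> (1,3) -> (2,2) -> (1,1) -> (2,1) -> (3,2) -> (2,3) -> (1,4)

The waypoints must appear in the order (3,4), (1,3), (1,1), (2,1), with no cell reused.
Route from (4,4): up 2 to (2,4), up-left 1 to (1,3), down-left 1 to (2,2), up-left 1 to (1,1), down 1 to (2,1), down-right 1 to (3,2), up-right 2 to (1,4) — 9 moves in all.
Check: order respected ((3,4) at step 1, (1,3) at step 3, (1,1) at step 5, (2,1) at step 6); 9 moves as required.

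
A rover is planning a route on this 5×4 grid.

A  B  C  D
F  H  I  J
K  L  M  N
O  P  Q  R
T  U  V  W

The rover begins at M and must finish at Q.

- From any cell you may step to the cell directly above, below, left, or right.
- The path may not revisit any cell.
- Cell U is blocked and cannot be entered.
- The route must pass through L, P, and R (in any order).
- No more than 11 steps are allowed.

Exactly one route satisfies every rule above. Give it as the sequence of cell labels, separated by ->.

M -> L -> P -> O -> K -> F -> H -> I -> J -> N -> R -> Q

Any route must reach L, P, and R and still end at Q within 11 moves, so the order of the required stops is forced.
Route from M: left 1 to L, down 1 to P, left 1 to O, up 2 to F, right 3 to J, down 2 to R, left 1 to Q — 11 moves in all.
Check: all required cells visited; 11 ≤ 11 moves.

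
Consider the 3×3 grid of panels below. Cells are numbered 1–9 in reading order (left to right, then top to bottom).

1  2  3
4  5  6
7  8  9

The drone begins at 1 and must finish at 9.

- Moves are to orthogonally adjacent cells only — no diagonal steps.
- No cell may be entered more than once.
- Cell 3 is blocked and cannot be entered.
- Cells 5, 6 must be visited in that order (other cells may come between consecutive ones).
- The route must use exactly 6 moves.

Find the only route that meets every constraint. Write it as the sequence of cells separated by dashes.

1 - 4 - 7 - 8 - 5 - 6 - 9

The waypoints must appear in the order 5, 6, with no cell reused.
Route from 1: 2× down (reaching 7), right to 8, up to 5, right to 6, down to 9 — 6 moves in all.
Check: order respected (5 at step 4, 6 at step 5); 6 moves as required.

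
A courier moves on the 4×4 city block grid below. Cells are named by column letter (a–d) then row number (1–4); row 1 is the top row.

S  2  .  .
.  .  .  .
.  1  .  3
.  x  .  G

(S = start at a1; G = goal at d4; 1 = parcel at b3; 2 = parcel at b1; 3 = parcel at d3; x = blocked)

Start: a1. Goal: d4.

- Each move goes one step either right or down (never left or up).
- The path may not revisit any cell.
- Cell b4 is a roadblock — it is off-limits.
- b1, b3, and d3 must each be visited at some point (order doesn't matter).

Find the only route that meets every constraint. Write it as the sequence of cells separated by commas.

Moves only go right or down, so the column and row indices never decrease.
Route from a1: right 1 to b1, down 2 to b3, right 2 to d3, down 1 to d4 — 6 moves in all.
Check: all required cells visited.

a1, b1, b2, b3, c3, d3, d4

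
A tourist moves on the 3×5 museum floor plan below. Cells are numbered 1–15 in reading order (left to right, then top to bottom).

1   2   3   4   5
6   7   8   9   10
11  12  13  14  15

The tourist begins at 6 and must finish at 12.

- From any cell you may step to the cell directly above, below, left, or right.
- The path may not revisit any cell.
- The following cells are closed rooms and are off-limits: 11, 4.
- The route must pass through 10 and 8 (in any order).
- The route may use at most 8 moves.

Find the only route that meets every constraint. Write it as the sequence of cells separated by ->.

Any route must reach 10 and 8 and still end at 12 within 8 moves, so the order of the required stops is forced.
Route from 6: 4× right (reaching 10), down to 15, 3× left (reaching 12) — 8 moves in all.
Check: all required cells visited; 8 ≤ 8 moves.

6 -> 7 -> 8 -> 9 -> 10 -> 15 -> 14 -> 13 -> 12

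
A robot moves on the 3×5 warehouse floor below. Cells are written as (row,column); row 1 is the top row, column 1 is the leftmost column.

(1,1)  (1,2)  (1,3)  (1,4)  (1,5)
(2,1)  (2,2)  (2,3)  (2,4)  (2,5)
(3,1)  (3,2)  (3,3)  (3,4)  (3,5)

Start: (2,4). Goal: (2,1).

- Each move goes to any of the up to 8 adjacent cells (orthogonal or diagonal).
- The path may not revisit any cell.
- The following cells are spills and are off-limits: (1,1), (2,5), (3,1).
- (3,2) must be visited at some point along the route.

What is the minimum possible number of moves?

Any route passes through (3,2) somewhere between (2,4) and (2,1). Summing Chebyshev distances along the two legs ((2,4) → (3,2) → (2,1)) gives a lower bound of 2 + 1 = 3 moves.
A route of 3 moves achieves this: (2,4) → (2,3) → (3,2) → (2,1).
Since 3 matches the lower bound, it is optimal.

3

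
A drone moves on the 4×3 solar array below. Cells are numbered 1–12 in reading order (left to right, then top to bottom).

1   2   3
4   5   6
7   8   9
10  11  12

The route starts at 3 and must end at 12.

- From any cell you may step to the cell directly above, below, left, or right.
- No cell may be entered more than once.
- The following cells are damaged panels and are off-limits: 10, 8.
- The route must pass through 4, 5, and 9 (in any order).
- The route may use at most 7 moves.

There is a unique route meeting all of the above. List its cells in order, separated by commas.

The 7-move cap with required stops at 4, 5, 9 leaves no slack for detours.
Route from 3: left 2 to 1, down 1 to 4, right 2 to 6, down 2 to 12 — 7 moves in all.
Check: all required cells visited; 7 ≤ 7 moves.

3, 2, 1, 4, 5, 6, 9, 12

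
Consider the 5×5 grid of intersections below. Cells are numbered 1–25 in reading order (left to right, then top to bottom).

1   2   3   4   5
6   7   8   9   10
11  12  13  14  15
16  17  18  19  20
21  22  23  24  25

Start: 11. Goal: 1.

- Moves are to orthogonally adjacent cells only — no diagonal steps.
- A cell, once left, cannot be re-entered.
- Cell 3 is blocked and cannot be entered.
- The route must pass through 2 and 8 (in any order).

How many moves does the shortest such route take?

Any route passes through 2 and 8 in some order between 11 and 1. Summing Manhattan distances along each leg and taking the cheapest ordering (11 → 8 → 2 → 1) gives a lower bound of 3 + 2 + 1 = 6 moves.
A route of 6 moves achieves this: 11 → 12 → 13 → 8 → 7 → 2 → 1.
Since 6 matches the lower bound, it is optimal.

6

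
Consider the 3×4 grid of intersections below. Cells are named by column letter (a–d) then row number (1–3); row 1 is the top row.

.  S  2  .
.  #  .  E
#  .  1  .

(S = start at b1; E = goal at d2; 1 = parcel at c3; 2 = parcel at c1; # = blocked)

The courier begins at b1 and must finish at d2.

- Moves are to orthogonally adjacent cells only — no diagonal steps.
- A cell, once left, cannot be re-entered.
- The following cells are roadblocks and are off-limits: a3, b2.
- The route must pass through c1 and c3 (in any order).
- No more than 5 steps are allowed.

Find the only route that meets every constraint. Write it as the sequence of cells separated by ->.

b1 -> c1 -> c2 -> c3 -> d3 -> d2

The budget equals the shortest possible length, so every move has to be on a shortest route through the required cells.
Route from b1: right 1 to c1, down 2 to c3, right 1 to d3, up 1 to d2 — 5 moves in all.
Check: all required cells visited; 5 ≤ 5 moves.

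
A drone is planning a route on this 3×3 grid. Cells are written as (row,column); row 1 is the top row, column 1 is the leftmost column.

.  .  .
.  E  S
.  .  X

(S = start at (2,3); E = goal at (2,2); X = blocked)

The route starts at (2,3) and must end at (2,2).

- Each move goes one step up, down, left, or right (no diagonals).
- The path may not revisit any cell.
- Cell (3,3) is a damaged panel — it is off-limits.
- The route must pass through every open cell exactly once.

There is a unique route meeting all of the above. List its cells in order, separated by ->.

Need to visit all 8 open cells exactly once, starting at (2,3) and ending at (2,2).
Cell (1,1) has only two open neighbours ((2,1) and (1,2)), so the path must pass straight through it: one of those is the cell it's entered from and the other is where it exits.
Route from (2,3): up to (1,3), 2× left (reaching (1,1)), 2× down (reaching (3,1)), right to (3,2), up to (2,2) — 7 moves in all.
Check: all 8 open cells covered.

(2,3) -> (1,3) -> (1,2) -> (1,1) -> (2,1) -> (3,1) -> (3,2) -> (2,2)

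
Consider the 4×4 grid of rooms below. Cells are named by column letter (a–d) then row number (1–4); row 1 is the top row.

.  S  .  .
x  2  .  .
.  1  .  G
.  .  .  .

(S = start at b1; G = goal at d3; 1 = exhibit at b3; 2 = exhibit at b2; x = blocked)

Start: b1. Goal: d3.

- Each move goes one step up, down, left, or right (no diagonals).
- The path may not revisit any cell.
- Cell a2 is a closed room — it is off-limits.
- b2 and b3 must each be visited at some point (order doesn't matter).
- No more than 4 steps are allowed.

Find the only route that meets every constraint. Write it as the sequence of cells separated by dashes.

Any route must reach b2 and b3 and still end at d3 within 4 moves, so the order of the required stops is forced.
Route from b1: 2× down (reaching b3), 2× right (reaching d3) — 4 moves in all.
Check: all required cells visited; 4 ≤ 4 moves.

b1 - b2 - b3 - c3 - d3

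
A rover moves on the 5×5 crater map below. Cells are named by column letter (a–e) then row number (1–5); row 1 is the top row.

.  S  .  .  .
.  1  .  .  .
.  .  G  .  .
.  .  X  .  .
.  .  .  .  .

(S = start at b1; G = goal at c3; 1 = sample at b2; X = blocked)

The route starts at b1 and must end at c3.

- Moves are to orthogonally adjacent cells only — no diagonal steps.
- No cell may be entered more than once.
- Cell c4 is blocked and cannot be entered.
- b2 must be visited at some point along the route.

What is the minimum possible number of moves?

Any route passes through b2 somewhere between b1 and c3. Summing Manhattan distances along the two legs (b1 → b2 → c3) gives a lower bound of 1 + 2 = 3 moves.
A route of 3 moves achieves this: b1 → b2 → b3 → c3.
Since 3 matches the lower bound, it is optimal.

3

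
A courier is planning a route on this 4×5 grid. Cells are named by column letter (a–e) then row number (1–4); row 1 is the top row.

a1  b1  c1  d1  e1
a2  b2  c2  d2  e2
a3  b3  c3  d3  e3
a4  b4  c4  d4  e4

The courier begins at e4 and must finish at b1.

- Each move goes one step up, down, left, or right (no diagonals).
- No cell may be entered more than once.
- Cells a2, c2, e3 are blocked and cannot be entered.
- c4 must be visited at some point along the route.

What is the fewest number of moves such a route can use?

Any route passes through c4 somewhere between e4 and b1. Summing Manhattan distances along the two legs (e4 → c4 → b1) gives a lower bound of 2 + 4 = 6 moves.
A route of 6 moves achieves this: e4 → d4 → c4 → c3 → b3 → b2 → b1.
Since 6 matches the lower bound, it is optimal.

6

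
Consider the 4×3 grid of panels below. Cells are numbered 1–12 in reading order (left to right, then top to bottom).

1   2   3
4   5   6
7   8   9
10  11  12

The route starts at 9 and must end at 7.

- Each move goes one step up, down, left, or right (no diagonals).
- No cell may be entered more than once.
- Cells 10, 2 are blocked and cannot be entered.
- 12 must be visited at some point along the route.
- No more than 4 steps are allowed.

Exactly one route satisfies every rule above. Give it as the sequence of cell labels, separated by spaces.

Any route must reach 12 and still end at 7 within 4 moves, so the order of the required stops is forced.
Route from 9: down to 12, left to 11, up to 8, left to 7 — 4 moves in all.
Check: all required cells visited; 4 ≤ 4 moves.

9 12 11 8 7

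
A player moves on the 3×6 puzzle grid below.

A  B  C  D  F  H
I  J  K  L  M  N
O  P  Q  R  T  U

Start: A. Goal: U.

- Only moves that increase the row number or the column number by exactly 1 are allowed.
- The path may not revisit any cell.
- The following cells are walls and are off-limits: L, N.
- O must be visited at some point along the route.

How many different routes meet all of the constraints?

A right/down-only route from A to U makes exactly 2 down-moves and 5 right-moves in some order.
With no other constraints that would be C(7,2) = 21 routes.
Split at O and multiply the segment counts (each segment already excludes blocked cells): A→O: 1; O→U: 1; product = 1.
That gives 1 route.

1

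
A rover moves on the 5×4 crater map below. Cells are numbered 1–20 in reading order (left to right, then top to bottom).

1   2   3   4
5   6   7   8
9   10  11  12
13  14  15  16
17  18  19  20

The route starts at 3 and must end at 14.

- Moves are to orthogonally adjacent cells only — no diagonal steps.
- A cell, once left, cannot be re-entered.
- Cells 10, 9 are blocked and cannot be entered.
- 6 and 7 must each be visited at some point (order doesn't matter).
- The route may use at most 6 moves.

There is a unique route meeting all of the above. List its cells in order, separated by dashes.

Any route must reach 6 and 7 and still end at 14 within 6 moves, so the order of the required stops is forced.
Route from 3: left 1 to 2, down 1 to 6, right 1 to 7, down 2 to 15, left 1 to 14 — 6 moves in all.
Check: all required cells visited; 6 ≤ 6 moves.

3 - 2 - 6 - 7 - 11 - 15 - 14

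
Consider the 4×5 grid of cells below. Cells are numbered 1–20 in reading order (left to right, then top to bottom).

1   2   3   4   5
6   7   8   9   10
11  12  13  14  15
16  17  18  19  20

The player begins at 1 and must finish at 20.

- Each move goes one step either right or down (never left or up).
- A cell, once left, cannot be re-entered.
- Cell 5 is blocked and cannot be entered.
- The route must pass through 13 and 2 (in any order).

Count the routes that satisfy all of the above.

A right/down-only route from 1 to 20 makes exactly 3 down-moves and 4 right-moves in some order.
With no other constraints that would be C(7,3) = 35 routes.
A monotone route can only reach the required cells in the order 2, 13, so split there and multiply the segment counts (each segment already excludes blocked cells): 1→2: 1; 2→13: 3; 13→20: 3; product = 9.
That gives 9 routes.

9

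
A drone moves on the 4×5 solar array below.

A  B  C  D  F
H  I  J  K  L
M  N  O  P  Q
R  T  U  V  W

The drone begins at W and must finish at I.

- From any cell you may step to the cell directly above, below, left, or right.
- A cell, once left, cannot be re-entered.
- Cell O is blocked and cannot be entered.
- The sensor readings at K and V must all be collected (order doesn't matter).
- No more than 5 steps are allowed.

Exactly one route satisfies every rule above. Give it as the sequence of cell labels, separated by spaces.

The 5-move cap with required stops at K, V leaves no slack for detours.
Route from W: left 1 to V, up 2 to K, left 2 to I — 5 moves in all.
Check: all required cells visited; 5 ≤ 5 moves.

W V P K J I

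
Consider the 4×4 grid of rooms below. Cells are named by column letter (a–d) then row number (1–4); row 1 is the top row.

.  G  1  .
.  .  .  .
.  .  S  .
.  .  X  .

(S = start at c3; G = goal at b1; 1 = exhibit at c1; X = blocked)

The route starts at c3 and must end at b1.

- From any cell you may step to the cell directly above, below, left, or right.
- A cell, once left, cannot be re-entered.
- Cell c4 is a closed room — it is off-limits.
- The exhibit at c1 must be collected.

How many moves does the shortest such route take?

3

Any route passes through c1 somewhere between c3 and b1. Summing Manhattan distances along the two legs (c3 → c1 → b1) gives a lower bound of 2 + 1 = 3 moves.
A route of 3 moves achieves this: c3 → c2 → c1 → b1.
Since 3 matches the lower bound, it is optimal.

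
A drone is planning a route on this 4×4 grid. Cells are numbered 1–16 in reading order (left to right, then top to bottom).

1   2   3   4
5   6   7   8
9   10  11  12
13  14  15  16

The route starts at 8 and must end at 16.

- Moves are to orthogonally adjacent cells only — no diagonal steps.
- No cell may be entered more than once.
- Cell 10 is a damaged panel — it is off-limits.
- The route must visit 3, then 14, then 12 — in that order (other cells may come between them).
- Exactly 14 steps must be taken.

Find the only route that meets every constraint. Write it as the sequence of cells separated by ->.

8 -> 4 -> 3 -> 7 -> 6 -> 2 -> 1 -> 5 -> 9 -> 13 -> 14 -> 15 -> 11 -> 12 -> 16

The waypoints must appear in the order 3, 14, 12, with no cell reused.
Route from 8: up 1 to 4, left 1 to 3, down 1 to 7, left 1 to 6, up 1 to 2, left 1 to 1, down 3 to 13, right 2 to 15, up 1 to 11, right 1 to 12, down 1 to 16 — 14 moves in all.
Check: order respected (3 at step 2, 14 at step 10, 12 at step 13); 14 moves as required.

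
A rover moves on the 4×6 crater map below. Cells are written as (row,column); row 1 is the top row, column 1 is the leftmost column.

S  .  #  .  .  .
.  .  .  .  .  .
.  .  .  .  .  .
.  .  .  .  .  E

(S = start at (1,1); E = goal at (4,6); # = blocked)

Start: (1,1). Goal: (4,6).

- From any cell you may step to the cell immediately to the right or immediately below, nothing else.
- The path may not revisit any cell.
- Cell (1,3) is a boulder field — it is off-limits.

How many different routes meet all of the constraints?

36

A right/down-only route from (1,1) to (4,6) makes exactly 3 down-moves and 5 right-moves in some order.
With no other constraints that would be C(8,3) = 56 routes.
Subtract routes through each blocked cell (inclusion–exclusion for overlaps): − through (1,3): 20 → 36.
That gives 36 routes.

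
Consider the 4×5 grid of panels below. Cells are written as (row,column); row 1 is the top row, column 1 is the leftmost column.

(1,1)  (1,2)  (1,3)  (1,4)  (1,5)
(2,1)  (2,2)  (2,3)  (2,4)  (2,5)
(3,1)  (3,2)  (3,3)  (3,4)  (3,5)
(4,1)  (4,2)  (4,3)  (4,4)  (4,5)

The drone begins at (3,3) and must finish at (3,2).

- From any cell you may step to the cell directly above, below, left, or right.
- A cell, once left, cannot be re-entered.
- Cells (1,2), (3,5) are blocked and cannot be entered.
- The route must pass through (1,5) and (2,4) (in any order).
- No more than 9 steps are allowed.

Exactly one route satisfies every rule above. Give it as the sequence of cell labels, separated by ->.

(3,3) -> (3,4) -> (2,4) -> (2,5) -> (1,5) -> (1,4) -> (1,3) -> (2,3) -> (2,2) -> (3,2)

The budget equals the shortest possible length, so every move has to be on a shortest route through the required cells.
Route from (3,3): right to (3,4), up to (2,4), right to (2,5), up to (1,5), 2× left (reaching (1,3)), down to (2,3), left to (2,2), down to (3,2) — 9 moves in all.
Check: all required cells visited; 9 ≤ 9 moves.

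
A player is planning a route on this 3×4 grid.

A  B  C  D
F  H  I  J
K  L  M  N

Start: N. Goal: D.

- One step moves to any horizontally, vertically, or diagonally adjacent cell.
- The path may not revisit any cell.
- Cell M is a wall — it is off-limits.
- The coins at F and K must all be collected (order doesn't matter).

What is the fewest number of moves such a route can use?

Any route passes through F and K in some order between N and D. Summing Chebyshev distances along each leg and taking the cheapest ordering (N → F → K → D) gives a lower bound of 3 + 1 + 3 = 7 moves.
A route of 7 moves achieves this: N → I → B → F → K → H → C → D.
Since 7 matches the lower bound, it is optimal.

7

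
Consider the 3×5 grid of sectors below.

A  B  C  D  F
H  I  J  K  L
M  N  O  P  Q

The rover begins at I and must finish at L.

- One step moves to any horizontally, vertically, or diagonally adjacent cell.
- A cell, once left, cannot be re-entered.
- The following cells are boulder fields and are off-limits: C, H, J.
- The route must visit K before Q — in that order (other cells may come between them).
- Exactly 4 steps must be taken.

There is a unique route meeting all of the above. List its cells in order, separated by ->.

I -> O -> K -> Q -> L

The waypoints must appear in the order K, Q, with no cell reused.
Route from I: down-right 1 to O, up-right 1 to K, down-right 1 to Q, up 1 to L — 4 moves in all.
Check: order respected (K at step 2, Q at step 3); 4 moves as required.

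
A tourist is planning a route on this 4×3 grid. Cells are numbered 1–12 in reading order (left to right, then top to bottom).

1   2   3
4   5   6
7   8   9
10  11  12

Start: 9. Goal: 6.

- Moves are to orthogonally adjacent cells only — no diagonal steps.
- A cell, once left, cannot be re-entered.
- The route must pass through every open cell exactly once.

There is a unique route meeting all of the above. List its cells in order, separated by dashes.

Need to visit all 12 open cells exactly once, starting at 9 and ending at 6.
Cell 12 has only two open neighbours (9 and 11), so the path must pass straight through it: one of those is the cell it's entered from and the other is where it exits.
Route from 9: down 1 to 12, left 2 to 10, up 1 to 7, right 1 to 8, up 1 to 5, left 1 to 4, up 1 to 1, right 2 to 3, down 1 to 6 — 11 moves in all.
Check: all 12 open cells covered.

9 - 12 - 11 - 10 - 7 - 8 - 5 - 4 - 1 - 2 - 3 - 6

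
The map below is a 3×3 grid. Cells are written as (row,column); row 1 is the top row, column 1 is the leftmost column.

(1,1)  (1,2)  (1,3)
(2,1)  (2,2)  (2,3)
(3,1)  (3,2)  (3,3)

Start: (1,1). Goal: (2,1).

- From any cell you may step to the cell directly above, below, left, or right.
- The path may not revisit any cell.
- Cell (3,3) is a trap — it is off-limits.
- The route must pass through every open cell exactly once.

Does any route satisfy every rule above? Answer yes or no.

yes

One route that works: (1,1) → (1,2) → (1,3) → (2,3) → (2,2) → (3,2) → (3,1) → (2,1).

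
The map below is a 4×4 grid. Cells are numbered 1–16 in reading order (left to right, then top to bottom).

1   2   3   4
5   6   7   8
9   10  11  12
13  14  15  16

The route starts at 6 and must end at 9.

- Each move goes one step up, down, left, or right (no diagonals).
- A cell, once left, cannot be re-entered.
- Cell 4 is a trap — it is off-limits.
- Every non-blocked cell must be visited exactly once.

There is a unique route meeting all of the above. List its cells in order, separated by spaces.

Need to visit all 15 open cells exactly once, starting at 6 and ending at 9.
Cell 8 has only two open neighbours (12 and 7), so the path must pass straight through it: one of those is the cell it's entered from and the other is where it exits.
Route from 6: left 1 to 5, up 1 to 1, right 2 to 3, down 1 to 7, right 1 to 8, down 2 to 16, left 1 to 15, up 1 to 11, left 1 to 10, down 1 to 14, left 1 to 13, up 1 to 9 — 14 moves in all.
Check: all 15 open cells covered.

6 5 1 2 3 7 8 12 16 15 11 10 14 13 9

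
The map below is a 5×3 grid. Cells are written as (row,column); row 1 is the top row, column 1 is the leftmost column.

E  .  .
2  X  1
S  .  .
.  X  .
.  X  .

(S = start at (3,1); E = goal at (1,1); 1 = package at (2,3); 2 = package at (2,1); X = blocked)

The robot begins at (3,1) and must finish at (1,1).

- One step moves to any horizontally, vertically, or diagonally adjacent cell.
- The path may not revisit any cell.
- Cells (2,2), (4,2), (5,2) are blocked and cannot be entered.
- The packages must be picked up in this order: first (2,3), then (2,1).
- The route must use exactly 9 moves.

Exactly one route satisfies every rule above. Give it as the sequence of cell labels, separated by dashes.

(3,1) - (4,1) - (3,2) - (4,3) - (3,3) - (2,3) - (1,3) - (1,2) - (2,1) - (1,1)

The waypoints must appear in the order (2,3), (2,1), with no cell reused.
Route from (3,1): down 1 to (4,1), up-right 1 to (3,2), down-right 1 to (4,3), up 3 to (1,3), left 1 to (1,2), down-left 1 to (2,1), up 1 to (1,1) — 9 moves in all.
Check: order respected (1 at step 5, 2 at step 8); 9 moves as required.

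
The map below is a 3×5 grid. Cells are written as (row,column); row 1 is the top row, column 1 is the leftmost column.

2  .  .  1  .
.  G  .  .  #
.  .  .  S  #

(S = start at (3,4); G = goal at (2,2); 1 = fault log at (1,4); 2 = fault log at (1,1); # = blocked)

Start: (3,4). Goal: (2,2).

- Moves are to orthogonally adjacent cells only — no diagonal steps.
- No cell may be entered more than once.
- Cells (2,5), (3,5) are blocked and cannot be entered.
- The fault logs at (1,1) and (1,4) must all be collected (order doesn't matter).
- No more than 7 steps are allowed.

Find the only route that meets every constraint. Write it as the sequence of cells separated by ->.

Any route must reach (1,1) and (1,4) and still end at (2,2) within 7 moves, so the order of the required stops is forced.
Route from (3,4): 2× up (reaching (1,4)), 3× left (reaching (1,1)), down to (2,1), right to (2,2) — 7 moves in all.
Check: all required cells visited; 7 ≤ 7 moves.

(3,4) -> (2,4) -> (1,4) -> (1,3) -> (1,2) -> (1,1) -> (2,1) -> (2,2)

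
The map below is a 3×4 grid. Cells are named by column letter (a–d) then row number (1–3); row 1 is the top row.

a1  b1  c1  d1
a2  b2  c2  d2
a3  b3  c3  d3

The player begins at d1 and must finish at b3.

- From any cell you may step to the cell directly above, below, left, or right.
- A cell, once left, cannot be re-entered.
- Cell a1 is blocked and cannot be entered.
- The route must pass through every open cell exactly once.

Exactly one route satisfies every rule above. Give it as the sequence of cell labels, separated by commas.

d1, d2, d3, c3, c2, c1, b1, b2, a2, a3, b3

Need to visit all 11 open cells exactly once, starting at d1 and ending at b3.
Cell d3 has only two open neighbours (d2 and c3), so the path must pass straight through it: one of those is the cell it's entered from and the other is where it exits.
Route from d1: down 2 to d3, left 1 to c3, up 2 to c1, left 1 to b1, down 1 to b2, left 1 to a2, down 1 to a3, right 1 to b3 — 10 moves in all.
Check: all 11 open cells covered.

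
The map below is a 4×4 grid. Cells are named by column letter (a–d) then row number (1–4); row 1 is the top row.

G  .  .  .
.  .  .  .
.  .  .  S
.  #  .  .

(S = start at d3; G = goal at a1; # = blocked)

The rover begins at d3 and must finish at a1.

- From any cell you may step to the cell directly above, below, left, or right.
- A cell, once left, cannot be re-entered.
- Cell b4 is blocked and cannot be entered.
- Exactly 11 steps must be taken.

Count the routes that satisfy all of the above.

Need simple routes of exactly 11 moves from d3 to a1 (Manhattan distance 5, so 3 moves are spent on a detour and 3 undoing it).
Enumerating: d3 d2 d1 c1 c2 c3 b3 a3 a2 b2 b1 a1 | d3 d2 d1 c1 b1 b2 c2 c3 b3 a3 a2 a1 | d3 d4 c4 c3 c2 c1 b1 b2 b3 a3 a2 a1 | d3 d4 c4 c3 c2 d2 d1 c1 b1 b2 a2 a1 | d3 d4 c4 c3 b3 b2 c2 d2 d1 c1 b1 a1 | d3 d4 c4 c3 b3 a3 a2 b2 c2 c1 b1 a1 | d3 c3 c2 d2 d1 c1 b1 b2 b3 a3 a2 a1 | d3 c3 b3 a3 a2 b2 c2 d2 d1 c1 b1 a1.
That gives 8 routes.

8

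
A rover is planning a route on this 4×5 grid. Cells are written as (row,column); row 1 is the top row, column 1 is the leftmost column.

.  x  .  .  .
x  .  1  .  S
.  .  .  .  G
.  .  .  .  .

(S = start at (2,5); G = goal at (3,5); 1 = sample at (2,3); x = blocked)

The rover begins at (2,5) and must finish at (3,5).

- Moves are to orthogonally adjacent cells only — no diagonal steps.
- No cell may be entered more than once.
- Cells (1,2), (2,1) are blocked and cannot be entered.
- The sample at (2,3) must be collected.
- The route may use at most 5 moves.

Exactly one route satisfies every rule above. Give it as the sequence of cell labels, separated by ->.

Any route must reach (2,3) and still end at (3,5) within 5 moves, so the order of the required stops is forced.
Route from (2,5): left 2 to (2,3), down 1 to (3,3), right 2 to (3,5) — 5 moves in all.
Check: all required cells visited; 5 ≤ 5 moves.

(2,5) -> (2,4) -> (2,3) -> (3,3) -> (3,4) -> (3,5)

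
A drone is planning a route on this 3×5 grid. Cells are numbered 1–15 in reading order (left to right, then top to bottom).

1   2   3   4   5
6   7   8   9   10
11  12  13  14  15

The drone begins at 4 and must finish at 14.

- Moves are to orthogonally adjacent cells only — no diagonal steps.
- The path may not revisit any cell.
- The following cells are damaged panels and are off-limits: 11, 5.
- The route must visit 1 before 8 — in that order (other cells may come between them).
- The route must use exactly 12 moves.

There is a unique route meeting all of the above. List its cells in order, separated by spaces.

The waypoints must appear in the order 1, 8, with no cell reused.
Route from 4: left 3 to 1, down 1 to 6, right 1 to 7, down 1 to 12, right 1 to 13, up 1 to 8, right 2 to 10, down 1 to 15, left 1 to 14 — 12 moves in all.
Check: order respected (1 at step 3, 8 at step 8); 12 moves as required.

4 3 2 1 6 7 12 13 8 9 10 15 14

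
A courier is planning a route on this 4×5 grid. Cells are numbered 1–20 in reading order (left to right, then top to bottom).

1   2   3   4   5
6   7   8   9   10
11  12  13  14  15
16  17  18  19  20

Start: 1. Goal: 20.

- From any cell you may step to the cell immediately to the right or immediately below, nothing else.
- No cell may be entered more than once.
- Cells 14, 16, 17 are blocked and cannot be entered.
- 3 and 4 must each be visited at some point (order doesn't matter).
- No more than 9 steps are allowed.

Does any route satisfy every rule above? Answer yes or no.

One route that works: 1 → 2 → 3 → 4 → 9 → 10 → 15 → 20.

yes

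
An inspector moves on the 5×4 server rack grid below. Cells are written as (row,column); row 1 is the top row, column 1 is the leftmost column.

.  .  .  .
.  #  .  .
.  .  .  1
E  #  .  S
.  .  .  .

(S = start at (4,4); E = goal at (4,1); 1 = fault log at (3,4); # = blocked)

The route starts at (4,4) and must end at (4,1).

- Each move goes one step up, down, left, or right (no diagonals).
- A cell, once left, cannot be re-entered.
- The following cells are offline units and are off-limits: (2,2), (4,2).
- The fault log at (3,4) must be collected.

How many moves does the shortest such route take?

5

Any route passes through (3,4) somewhere between (4,4) and (4,1). Summing Manhattan distances along the two legs ((4,4) → (3,4) → (4,1)) gives a lower bound of 1 + 4 = 5 moves.
A route of 5 moves achieves this: (4,4) → (3,4) → (3,3) → (3,2) → (3,1) → (4,1).
Since 5 matches the lower bound, it is optimal.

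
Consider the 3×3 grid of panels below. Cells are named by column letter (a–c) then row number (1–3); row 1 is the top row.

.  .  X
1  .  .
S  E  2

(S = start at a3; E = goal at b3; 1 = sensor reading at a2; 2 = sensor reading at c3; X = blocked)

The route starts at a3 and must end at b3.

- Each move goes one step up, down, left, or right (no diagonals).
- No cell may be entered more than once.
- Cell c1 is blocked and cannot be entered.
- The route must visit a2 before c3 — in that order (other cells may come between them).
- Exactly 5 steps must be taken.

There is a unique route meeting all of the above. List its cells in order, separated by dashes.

The waypoints must appear in the order a2, c3, with no cell reused.
Route from a3: up 1 to a2, right 2 to c2, down 1 to c3, left 1 to b3 — 5 moves in all.
Check: order respected (1 at step 1, 2 at step 4); 5 moves as required.

a3 - a2 - b2 - c2 - c3 - b3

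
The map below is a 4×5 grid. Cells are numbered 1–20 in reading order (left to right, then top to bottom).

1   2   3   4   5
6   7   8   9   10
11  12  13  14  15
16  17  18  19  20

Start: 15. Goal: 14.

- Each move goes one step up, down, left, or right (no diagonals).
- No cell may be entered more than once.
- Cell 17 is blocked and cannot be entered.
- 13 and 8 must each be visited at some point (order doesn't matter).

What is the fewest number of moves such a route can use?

5

Any route passes through 13 and 8 in some order between 15 and 14. Summing Manhattan distances along each leg and taking the cheapest ordering (15 → 8 → 13 → 14) gives a lower bound of 3 + 1 + 1 = 5 moves.
A route of 5 moves achieves this: 15 → 10 → 9 → 8 → 13 → 14.
Since 5 matches the lower bound, it is optimal.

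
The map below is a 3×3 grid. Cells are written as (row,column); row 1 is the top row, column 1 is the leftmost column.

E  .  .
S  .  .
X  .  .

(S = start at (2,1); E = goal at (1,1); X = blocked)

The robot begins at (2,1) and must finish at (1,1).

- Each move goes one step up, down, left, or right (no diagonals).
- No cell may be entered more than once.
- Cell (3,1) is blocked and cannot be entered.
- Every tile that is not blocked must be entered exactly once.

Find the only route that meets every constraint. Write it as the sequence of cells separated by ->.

(2,1) -> (2,2) -> (3,2) -> (3,3) -> (2,3) -> (1,3) -> (1,2) -> (1,1)

Need to visit all 8 open cells exactly once, starting at (2,1) and ending at (1,1).
Cell (3,3) has only two open neighbours ((2,3) and (3,2)), so the path must pass straight through it: one of those is the cell it's entered from and the other is where it exits.
Route from (2,1): right to (2,2), down to (3,2), right to (3,3), 2× up (reaching (1,3)), 2× left (reaching (1,1)) — 7 moves in all.
Check: all 8 open cells covered.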